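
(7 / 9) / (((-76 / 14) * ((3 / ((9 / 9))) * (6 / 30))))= -0.24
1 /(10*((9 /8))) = 4 /45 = 0.09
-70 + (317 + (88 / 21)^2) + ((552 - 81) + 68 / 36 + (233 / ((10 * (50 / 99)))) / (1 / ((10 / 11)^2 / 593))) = 1178645778 / 1598135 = 737.51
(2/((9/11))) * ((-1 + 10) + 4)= 286/9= 31.78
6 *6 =36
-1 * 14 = -14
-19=-19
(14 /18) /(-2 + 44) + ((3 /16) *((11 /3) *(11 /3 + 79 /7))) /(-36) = -1615 /6048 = -0.27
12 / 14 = 6 / 7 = 0.86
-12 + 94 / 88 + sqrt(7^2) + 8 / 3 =-167 / 132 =-1.27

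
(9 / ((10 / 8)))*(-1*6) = -216 / 5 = -43.20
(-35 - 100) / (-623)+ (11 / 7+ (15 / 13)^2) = 328441 / 105287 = 3.12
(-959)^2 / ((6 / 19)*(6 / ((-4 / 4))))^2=332004841 / 1296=256176.57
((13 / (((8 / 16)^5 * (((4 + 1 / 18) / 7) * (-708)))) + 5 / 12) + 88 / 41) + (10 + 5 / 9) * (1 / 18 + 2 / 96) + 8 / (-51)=8552665739 / 3890564784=2.20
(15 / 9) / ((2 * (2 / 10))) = 25 / 6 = 4.17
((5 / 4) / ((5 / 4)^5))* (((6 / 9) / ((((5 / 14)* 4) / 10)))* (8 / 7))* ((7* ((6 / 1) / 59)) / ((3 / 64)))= 3670016 / 110625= 33.18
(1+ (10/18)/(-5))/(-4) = -0.22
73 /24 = 3.04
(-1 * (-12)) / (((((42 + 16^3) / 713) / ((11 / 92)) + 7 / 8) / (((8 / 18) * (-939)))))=-101.35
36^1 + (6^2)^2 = 1332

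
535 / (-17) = -535 / 17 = -31.47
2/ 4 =1/ 2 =0.50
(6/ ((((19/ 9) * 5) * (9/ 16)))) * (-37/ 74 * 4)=-192/ 95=-2.02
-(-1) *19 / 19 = 1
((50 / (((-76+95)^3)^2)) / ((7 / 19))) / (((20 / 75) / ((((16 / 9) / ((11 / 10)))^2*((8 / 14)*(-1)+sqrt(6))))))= -6400000 / 396381356217+1600000*sqrt(6) / 56625908031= 0.00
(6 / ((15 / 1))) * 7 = 14 / 5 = 2.80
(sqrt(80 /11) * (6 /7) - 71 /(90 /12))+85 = 24 * sqrt(55) /77+1133 /15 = 77.84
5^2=25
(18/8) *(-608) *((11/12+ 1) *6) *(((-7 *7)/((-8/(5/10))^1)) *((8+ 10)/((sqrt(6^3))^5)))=-21413 *sqrt(6)/41472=-1.26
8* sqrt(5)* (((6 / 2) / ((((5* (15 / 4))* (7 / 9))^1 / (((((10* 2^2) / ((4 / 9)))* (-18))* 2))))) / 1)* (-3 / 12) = 46656* sqrt(5) / 35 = 2980.74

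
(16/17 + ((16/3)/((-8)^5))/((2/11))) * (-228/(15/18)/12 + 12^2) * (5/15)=19838521/522240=37.99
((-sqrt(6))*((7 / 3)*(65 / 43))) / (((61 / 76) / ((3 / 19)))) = -1820*sqrt(6) / 2623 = -1.70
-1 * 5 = -5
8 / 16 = 1 / 2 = 0.50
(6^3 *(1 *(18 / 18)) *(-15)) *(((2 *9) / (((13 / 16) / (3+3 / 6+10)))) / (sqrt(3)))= -4199040 *sqrt(3) / 13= -559457.74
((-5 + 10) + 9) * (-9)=-126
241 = 241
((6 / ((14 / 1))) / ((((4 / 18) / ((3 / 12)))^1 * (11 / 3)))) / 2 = 81 / 1232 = 0.07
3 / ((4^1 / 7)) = 21 / 4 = 5.25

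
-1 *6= -6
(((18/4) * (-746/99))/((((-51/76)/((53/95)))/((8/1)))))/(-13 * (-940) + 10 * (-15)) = 316304/16928175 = 0.02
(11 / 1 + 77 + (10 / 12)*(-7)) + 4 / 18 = 1483 / 18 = 82.39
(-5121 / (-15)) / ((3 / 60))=6828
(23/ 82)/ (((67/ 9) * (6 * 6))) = 23/ 21976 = 0.00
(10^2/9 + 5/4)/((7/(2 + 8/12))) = 890/189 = 4.71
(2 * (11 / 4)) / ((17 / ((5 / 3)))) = 55 / 102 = 0.54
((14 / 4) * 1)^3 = 343 / 8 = 42.88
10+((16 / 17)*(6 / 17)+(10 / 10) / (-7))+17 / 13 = 302360 / 26299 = 11.50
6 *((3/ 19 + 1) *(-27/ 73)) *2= -7128/ 1387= -5.14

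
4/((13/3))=12/13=0.92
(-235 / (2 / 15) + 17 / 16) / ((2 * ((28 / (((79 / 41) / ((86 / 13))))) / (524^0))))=-28943941 / 3159296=-9.16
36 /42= 6 /7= 0.86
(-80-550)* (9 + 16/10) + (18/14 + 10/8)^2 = -5230511/784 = -6671.57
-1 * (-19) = 19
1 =1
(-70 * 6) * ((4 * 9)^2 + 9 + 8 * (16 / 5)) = -558852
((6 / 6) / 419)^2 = 1 / 175561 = 0.00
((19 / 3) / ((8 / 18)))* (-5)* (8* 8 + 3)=-19095 / 4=-4773.75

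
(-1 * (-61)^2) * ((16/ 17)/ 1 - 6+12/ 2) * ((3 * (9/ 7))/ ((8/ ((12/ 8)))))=-301401/ 119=-2532.78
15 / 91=0.16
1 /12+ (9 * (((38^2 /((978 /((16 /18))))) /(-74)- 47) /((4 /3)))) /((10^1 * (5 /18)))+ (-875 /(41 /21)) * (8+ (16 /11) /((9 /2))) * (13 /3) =-19924739864981 /1223991450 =-16278.50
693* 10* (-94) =-651420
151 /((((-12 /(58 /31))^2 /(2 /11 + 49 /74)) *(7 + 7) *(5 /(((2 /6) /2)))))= 0.01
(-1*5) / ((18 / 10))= -25 / 9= -2.78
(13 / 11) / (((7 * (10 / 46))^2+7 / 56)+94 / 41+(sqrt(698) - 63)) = -22804589678104 / 893166933000859 - 391383383872 * sqrt(698) / 893166933000859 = -0.04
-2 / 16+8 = 63 / 8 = 7.88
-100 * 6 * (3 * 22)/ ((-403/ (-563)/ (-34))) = 758023200/ 403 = 1880950.87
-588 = -588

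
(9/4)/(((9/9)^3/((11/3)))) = 33/4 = 8.25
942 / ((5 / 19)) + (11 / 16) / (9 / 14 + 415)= 75744371 / 21160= 3579.60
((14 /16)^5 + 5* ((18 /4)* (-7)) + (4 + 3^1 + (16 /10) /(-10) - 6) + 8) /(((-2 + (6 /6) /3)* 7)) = 364086291 /28672000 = 12.70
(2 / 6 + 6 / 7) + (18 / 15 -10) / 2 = -337 / 105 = -3.21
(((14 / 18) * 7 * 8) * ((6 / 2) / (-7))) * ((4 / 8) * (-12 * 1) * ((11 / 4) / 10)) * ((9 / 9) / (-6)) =-77 / 15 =-5.13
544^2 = 295936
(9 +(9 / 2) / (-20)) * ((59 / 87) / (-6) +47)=411.43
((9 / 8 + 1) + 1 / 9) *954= 8533 / 4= 2133.25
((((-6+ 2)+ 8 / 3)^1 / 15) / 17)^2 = 16 / 585225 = 0.00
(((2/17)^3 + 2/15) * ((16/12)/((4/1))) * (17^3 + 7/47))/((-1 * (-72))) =574177607/187037910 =3.07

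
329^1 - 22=307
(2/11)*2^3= 16/11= 1.45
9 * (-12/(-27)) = 4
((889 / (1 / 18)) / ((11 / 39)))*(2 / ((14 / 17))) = 137783.45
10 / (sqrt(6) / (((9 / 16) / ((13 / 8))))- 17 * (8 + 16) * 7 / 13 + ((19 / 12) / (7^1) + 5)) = -1534458744 / 32873113967- 20669376 * sqrt(6) / 32873113967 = -0.05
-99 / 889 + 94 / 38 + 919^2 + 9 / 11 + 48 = 156929787750 / 185801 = 844612.18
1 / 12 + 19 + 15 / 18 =19.92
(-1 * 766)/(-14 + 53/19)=14554/213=68.33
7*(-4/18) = -14/9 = -1.56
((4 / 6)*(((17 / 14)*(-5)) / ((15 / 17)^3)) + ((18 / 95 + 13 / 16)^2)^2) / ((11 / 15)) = -14782648949550553 / 2219518844928000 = -6.66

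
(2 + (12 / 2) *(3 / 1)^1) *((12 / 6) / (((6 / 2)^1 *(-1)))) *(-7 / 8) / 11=35 / 33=1.06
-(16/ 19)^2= -256/ 361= -0.71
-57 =-57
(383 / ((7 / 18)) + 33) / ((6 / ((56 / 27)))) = 9500 / 27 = 351.85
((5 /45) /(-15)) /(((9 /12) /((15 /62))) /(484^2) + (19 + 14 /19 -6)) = -8901728 /16508036223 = -0.00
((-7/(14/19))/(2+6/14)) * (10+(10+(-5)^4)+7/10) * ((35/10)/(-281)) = 6011467/191080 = 31.46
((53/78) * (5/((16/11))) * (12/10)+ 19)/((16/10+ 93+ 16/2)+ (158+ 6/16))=22675/271414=0.08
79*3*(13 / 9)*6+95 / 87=2055.09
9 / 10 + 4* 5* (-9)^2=16209 / 10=1620.90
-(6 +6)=-12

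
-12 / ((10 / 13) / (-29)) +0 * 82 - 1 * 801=-1743 / 5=-348.60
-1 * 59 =-59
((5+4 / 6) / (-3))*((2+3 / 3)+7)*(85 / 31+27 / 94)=-750295 / 13113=-57.22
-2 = -2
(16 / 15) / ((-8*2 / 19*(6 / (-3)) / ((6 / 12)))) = 19 / 60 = 0.32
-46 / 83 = -0.55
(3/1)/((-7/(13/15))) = -13/35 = -0.37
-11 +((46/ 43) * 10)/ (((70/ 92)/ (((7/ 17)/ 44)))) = -87393/ 8041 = -10.87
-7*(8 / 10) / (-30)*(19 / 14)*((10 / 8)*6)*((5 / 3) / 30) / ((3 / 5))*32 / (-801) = -152 / 21627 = -0.01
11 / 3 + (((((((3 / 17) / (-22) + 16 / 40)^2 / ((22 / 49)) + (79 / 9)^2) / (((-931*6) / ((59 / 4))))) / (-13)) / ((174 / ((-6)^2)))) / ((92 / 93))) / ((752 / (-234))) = 3.67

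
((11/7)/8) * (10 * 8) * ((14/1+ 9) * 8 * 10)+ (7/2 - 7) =404751/14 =28910.79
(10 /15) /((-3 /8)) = -16 /9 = -1.78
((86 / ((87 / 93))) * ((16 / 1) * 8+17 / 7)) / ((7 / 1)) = 2434058 / 1421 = 1712.92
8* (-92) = -736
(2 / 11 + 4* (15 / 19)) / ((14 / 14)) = 3.34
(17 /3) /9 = 17 /27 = 0.63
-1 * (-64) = 64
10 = 10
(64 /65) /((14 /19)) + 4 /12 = 2279 /1365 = 1.67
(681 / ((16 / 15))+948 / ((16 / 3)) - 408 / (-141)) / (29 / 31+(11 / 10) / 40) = 477360475 / 561227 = 850.57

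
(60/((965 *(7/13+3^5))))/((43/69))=5382/13137317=0.00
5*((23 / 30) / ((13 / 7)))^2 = 25921 / 30420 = 0.85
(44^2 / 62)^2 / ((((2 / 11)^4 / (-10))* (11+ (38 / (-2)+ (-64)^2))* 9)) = -1071794405 / 4419639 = -242.51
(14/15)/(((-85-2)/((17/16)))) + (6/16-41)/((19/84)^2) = -2992668959/3768840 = -794.06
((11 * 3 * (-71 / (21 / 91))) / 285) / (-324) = 10153 / 92340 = 0.11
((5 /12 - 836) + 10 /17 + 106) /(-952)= 21245 /27744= 0.77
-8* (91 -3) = -704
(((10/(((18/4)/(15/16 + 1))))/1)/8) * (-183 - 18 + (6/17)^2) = -2999405/27744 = -108.11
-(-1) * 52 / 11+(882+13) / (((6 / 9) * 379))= 68951 / 8338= 8.27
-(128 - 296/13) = -1368/13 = -105.23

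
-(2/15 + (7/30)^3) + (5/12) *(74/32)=0.82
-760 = -760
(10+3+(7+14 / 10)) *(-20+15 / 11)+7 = -4310 / 11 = -391.82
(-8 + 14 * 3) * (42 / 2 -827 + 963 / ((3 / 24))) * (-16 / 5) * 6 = -22515072 / 5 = -4503014.40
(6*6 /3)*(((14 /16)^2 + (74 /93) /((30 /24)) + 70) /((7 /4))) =2124929 /4340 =489.61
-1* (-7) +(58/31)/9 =7.21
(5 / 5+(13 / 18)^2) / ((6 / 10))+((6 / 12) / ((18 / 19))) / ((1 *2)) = 5443 / 1944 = 2.80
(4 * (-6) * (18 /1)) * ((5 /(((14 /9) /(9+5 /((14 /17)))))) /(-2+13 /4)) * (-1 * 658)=77114592 /7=11016370.29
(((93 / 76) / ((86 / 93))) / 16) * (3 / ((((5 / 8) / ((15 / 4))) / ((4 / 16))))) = 77841 / 209152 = 0.37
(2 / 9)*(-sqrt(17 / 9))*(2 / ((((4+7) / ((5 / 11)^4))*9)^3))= -976562500*sqrt(17) / 82220775718608258633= -0.00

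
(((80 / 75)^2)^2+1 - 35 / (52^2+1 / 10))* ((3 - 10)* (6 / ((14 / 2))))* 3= -892397386 / 21729375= -41.07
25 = 25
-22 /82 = -11 /41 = -0.27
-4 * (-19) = 76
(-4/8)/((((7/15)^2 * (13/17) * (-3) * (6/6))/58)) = 36975/637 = 58.05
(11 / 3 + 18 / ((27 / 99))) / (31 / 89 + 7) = 18601 / 1962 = 9.48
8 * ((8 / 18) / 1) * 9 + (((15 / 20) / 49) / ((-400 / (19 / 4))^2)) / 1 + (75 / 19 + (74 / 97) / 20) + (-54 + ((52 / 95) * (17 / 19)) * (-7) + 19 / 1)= -42919258076589 / 17570129920000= -2.44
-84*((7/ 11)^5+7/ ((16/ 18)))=-215894049/ 322102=-670.27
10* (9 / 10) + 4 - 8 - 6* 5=-25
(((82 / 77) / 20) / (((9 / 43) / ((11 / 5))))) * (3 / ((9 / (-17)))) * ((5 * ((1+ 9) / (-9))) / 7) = 2.52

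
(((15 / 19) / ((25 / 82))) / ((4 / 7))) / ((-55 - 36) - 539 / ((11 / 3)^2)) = -1353 / 39140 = -0.03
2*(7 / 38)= 7 / 19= 0.37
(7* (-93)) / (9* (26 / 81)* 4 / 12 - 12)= 17577 / 298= 58.98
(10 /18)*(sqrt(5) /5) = sqrt(5) /9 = 0.25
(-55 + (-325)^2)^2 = 11145024900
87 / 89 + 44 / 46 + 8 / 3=28253 / 6141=4.60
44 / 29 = 1.52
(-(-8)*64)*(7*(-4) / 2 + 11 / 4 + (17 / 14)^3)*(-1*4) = 6644992 / 343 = 19373.15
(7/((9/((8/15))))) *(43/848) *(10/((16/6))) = 301/3816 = 0.08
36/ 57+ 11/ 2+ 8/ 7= 1935/ 266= 7.27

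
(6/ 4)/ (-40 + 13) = -1/ 18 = -0.06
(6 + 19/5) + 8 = 89/5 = 17.80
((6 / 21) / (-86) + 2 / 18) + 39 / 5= 107111 / 13545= 7.91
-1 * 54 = -54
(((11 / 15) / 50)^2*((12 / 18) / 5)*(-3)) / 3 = -121 / 4218750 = -0.00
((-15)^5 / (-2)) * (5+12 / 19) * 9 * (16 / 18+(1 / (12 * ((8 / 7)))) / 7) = 21044559375 / 1216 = 17306381.06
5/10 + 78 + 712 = 1581/2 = 790.50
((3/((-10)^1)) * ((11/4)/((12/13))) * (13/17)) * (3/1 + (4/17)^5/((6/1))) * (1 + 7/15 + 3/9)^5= -18704029994793/482751380000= -38.74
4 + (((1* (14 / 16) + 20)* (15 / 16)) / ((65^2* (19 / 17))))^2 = 16892830145689 / 4223189401600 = 4.00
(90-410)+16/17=-5424/17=-319.06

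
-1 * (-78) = 78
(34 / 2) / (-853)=-17 / 853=-0.02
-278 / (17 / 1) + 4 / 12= -817 / 51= -16.02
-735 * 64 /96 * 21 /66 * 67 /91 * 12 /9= -65660 /429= -153.05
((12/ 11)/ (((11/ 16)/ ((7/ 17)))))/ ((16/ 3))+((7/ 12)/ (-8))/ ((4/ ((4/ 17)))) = 23345/ 197472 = 0.12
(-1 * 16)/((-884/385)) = 6.97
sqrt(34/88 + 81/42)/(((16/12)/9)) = 27 * sqrt(54901)/616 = 10.27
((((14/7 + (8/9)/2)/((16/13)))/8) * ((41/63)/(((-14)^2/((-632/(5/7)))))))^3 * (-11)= 1093033925065788563/256096265048064000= 4.27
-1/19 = -0.05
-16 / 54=-0.30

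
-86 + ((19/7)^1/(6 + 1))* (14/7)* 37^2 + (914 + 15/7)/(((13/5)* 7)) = 93367/91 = 1026.01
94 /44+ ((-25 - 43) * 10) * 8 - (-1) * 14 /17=-2033453 /374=-5437.04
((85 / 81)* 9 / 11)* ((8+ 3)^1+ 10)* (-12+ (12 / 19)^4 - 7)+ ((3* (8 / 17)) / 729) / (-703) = -339.71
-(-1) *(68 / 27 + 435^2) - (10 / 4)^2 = 20435897 / 108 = 189221.27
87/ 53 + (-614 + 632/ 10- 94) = -643.16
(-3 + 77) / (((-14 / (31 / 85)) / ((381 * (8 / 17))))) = -3496056 / 10115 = -345.63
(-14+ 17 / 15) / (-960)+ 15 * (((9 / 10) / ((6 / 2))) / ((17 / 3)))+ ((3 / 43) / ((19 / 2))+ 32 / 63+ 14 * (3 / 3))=2383565871 / 155556800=15.32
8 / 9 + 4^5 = 9224 / 9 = 1024.89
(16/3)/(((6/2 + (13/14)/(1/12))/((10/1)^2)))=11200/297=37.71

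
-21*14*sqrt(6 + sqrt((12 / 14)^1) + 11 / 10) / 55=-21*sqrt(700*sqrt(42) + 34790) / 275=-15.14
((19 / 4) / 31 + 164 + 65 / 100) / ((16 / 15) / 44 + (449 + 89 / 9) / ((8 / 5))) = 10115622 / 17605613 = 0.57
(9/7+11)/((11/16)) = 1376/77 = 17.87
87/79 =1.10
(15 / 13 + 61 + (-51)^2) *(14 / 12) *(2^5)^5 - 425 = 104254049984.03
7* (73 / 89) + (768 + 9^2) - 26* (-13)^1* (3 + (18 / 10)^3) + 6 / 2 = 3842.96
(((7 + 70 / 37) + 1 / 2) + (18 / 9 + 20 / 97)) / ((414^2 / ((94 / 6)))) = 3912797 / 3690841464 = 0.00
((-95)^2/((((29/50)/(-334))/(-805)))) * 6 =727965525000/29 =25102259482.76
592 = 592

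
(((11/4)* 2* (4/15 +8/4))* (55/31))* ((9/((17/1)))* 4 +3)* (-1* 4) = -14036/31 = -452.77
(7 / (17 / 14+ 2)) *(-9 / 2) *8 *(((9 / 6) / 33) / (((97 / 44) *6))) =-392 / 1455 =-0.27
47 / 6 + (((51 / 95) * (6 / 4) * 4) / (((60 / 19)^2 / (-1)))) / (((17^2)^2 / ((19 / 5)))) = 7.83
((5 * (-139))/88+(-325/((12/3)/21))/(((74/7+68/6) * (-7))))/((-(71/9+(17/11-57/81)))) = -353025/954224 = -0.37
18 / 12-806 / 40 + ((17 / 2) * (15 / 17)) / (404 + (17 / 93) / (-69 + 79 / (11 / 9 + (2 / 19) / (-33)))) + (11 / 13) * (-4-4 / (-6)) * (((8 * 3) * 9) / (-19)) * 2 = 16242491279647 / 356992572820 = 45.50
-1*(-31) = 31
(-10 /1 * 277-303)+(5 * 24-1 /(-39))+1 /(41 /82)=-115088 /39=-2950.97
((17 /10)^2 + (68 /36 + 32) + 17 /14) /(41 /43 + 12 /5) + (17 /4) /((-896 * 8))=10538815859 /930263040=11.33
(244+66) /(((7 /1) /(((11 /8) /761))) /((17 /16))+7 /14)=115940 /1363899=0.09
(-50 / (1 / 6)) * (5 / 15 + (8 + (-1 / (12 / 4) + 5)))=-3900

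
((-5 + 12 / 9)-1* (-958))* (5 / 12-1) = -20041 / 36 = -556.69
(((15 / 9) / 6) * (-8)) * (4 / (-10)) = 8 / 9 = 0.89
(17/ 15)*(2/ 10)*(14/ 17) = 14/ 75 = 0.19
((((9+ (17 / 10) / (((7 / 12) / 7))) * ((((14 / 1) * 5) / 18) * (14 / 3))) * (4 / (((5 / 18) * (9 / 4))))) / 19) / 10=76832 / 4275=17.97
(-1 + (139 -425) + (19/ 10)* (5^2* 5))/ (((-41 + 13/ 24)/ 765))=908820/ 971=935.96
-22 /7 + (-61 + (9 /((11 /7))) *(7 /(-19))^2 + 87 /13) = -20479471 /361361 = -56.67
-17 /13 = -1.31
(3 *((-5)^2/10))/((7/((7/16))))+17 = 559/32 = 17.47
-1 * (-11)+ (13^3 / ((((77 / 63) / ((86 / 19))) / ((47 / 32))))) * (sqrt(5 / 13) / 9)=11+ 341549 * sqrt(65) / 3344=834.46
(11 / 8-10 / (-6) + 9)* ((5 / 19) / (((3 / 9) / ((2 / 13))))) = 1445 / 988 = 1.46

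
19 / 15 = 1.27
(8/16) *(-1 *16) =-8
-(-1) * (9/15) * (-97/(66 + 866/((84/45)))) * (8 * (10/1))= -21728/2473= -8.79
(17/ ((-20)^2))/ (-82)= -17/ 32800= -0.00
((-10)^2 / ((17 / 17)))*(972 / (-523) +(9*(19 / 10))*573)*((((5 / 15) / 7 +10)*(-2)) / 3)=-24023704620 / 3661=-6562060.81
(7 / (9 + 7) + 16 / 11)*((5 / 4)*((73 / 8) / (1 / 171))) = 20784195 / 5632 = 3690.38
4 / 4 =1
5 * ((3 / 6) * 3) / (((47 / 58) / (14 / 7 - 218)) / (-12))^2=169506846720 / 2209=76734652.20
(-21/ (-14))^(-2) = 4/ 9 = 0.44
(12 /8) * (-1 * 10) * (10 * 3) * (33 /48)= -2475 /8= -309.38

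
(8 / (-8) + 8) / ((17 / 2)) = 14 / 17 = 0.82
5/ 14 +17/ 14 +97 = 690/ 7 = 98.57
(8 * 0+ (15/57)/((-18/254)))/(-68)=635/11628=0.05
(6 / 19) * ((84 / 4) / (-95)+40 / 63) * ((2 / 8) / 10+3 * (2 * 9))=5352797 / 758100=7.06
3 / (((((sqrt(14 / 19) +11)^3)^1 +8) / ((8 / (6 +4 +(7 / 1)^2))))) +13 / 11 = 1.18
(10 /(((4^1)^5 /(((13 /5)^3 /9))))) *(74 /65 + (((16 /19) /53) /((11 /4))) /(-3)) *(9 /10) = 0.02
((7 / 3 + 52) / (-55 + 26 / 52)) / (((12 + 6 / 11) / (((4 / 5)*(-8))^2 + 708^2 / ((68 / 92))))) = -516821864944 / 9589275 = -53895.82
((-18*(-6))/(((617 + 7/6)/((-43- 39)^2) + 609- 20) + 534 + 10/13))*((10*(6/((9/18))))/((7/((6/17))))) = 40782942720/70142611847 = 0.58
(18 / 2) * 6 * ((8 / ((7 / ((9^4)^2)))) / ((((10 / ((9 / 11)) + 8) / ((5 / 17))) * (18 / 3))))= 69735688020 / 10829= 6439716.32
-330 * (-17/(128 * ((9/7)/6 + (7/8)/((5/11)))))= 98175/4792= 20.49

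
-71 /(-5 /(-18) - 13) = 1278 /229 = 5.58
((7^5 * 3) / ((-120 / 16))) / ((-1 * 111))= 33614 / 555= 60.57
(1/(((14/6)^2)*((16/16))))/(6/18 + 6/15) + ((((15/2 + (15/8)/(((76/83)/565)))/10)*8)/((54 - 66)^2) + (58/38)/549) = 4837816211/719655552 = 6.72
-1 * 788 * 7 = -5516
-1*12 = -12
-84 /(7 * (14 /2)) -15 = -117 /7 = -16.71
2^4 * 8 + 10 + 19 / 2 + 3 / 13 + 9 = 4075 / 26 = 156.73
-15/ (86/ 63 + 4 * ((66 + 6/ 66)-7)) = -0.06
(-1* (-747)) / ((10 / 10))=747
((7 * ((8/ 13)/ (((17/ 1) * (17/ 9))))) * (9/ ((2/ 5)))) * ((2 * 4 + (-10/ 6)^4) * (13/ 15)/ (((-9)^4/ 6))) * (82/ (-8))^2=14979391/ 3792258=3.95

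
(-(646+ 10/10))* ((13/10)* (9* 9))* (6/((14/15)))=-6131619/14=-437972.79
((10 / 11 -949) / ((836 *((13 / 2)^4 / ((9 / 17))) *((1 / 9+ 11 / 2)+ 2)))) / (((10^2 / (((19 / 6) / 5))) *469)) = -0.00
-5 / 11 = -0.45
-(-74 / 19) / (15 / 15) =74 / 19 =3.89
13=13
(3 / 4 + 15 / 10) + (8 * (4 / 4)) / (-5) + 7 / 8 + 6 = 301 / 40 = 7.52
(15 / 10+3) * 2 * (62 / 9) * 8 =496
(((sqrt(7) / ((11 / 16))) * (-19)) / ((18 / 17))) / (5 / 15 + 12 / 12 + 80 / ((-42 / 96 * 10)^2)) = -158270 * sqrt(7) / 33429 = -12.53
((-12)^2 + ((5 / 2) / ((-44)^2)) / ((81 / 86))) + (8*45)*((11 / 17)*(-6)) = -3342058937 / 2665872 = -1253.65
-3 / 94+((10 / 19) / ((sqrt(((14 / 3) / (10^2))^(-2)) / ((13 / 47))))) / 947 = -809503 / 25370130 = -0.03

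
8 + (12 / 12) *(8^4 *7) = 28680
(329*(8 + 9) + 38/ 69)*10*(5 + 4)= 11578650/ 23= 503419.57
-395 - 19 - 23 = -437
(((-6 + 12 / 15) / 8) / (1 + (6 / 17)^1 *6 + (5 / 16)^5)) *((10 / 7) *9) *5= -1738014720 / 129797857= -13.39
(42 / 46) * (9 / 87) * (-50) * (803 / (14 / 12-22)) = 607068 / 3335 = 182.03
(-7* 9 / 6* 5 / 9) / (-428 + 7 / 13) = 0.01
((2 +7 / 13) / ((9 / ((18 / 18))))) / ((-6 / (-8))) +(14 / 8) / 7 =293 / 468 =0.63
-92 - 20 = -112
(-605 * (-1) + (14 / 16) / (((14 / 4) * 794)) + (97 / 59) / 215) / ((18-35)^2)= 2.09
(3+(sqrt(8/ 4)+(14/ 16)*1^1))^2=31*sqrt(2)/ 4+1089/ 64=27.98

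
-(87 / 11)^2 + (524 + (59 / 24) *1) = 1347179 / 2904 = 463.90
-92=-92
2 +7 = 9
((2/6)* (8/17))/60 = 2/765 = 0.00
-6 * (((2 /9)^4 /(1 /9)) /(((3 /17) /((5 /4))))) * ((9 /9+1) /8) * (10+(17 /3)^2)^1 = -64430 /6561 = -9.82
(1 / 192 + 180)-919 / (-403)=14104531 / 77376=182.29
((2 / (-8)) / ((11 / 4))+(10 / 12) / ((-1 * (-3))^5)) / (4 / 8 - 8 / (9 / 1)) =1403 / 6237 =0.22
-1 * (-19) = 19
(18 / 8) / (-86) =-9 / 344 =-0.03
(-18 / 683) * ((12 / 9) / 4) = -6 / 683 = -0.01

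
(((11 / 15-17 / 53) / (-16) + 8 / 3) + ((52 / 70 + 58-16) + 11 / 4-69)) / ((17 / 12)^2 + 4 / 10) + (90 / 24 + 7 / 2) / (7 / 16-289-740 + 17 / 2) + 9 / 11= -907048310617 / 115428199733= -7.86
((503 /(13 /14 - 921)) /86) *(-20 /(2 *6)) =17605 /1661649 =0.01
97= 97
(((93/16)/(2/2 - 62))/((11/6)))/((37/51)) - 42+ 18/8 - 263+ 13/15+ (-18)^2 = 65677423/2979240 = 22.05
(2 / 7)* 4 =8 / 7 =1.14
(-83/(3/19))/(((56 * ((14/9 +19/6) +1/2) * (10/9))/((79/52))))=-3363741/1368640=-2.46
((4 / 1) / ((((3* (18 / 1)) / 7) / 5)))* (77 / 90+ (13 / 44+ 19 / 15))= 33509 / 5346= 6.27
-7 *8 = -56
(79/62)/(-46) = -79/2852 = -0.03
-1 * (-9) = 9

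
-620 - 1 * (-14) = -606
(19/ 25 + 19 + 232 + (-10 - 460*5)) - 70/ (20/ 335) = -161537/ 50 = -3230.74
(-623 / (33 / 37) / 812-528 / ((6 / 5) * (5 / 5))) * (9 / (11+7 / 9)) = -45565551 / 135256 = -336.88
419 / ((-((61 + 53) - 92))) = -419 / 22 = -19.05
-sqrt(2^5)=-4 * sqrt(2)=-5.66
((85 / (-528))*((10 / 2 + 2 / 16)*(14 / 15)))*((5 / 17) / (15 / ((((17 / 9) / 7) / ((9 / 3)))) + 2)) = -24395 / 18177984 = -0.00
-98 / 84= -7 / 6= -1.17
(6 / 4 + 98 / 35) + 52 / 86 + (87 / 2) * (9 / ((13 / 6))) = 1037487 / 5590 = 185.60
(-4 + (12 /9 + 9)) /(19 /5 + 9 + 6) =95 /282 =0.34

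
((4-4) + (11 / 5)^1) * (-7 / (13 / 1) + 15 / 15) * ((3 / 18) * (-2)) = -22 / 65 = -0.34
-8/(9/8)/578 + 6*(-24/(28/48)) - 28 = -5004548/18207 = -274.87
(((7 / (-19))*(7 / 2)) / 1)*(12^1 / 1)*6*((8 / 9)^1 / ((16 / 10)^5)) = -7.87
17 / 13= 1.31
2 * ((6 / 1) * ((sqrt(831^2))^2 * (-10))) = -82867320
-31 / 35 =-0.89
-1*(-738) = 738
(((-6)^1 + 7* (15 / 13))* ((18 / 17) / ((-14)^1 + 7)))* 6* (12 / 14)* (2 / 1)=-34992 / 10829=-3.23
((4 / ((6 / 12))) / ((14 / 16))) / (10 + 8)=32 / 63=0.51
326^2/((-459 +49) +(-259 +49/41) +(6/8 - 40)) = -17429264/115957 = -150.31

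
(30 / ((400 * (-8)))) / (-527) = 3 / 168640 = 0.00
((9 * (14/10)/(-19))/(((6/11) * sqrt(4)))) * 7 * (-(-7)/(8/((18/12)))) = -33957/6080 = -5.59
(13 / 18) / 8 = 13 / 144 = 0.09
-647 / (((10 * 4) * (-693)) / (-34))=-10999 / 13860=-0.79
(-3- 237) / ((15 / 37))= -592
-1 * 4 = -4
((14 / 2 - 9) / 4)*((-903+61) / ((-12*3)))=-11.69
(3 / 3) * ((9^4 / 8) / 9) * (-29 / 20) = -21141 / 160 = -132.13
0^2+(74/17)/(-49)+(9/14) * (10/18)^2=1643/14994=0.11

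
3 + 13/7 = 34/7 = 4.86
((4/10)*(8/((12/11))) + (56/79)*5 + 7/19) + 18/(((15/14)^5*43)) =38896918273/5445815625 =7.14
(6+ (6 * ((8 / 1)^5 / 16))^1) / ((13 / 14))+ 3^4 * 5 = 177381 / 13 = 13644.69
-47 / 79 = -0.59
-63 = -63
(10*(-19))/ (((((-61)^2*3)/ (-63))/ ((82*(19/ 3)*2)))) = 4144280/ 3721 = 1113.75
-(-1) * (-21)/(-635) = 21/635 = 0.03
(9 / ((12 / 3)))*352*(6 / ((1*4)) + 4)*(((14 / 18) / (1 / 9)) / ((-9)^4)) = 3388 / 729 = 4.65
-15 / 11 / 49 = -15 / 539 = -0.03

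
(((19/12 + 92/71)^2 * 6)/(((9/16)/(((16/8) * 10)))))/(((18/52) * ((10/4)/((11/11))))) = 2503158944/1224963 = 2043.46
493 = 493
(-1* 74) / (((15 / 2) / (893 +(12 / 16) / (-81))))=-3568391 / 405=-8810.84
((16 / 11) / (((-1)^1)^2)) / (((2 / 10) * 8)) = 10 / 11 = 0.91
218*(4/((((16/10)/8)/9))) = 39240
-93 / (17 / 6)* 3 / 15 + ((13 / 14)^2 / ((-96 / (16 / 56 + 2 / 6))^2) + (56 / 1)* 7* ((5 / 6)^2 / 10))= 1398733290277 / 67710504960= 20.66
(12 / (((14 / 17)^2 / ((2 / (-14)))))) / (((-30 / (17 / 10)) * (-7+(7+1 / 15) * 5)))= 867 / 171500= 0.01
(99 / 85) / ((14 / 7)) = 99 / 170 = 0.58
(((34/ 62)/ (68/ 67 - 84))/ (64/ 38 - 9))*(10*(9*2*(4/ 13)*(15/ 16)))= 0.05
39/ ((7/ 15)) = 585/ 7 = 83.57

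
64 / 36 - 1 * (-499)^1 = 4507 / 9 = 500.78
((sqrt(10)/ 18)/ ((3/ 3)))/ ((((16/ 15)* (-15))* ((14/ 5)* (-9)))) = 5* sqrt(10)/ 36288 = 0.00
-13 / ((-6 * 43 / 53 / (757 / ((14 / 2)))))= 521573 / 1806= 288.80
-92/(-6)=46/3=15.33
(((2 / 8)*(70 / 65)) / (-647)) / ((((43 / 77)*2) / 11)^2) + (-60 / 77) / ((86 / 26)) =-2643522971 / 9579994424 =-0.28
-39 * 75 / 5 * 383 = -224055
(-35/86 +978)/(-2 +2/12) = -22929/43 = -533.23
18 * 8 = 144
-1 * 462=-462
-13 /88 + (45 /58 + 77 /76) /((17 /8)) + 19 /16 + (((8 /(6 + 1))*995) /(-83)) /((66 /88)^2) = -193743811907 /8620487568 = -22.47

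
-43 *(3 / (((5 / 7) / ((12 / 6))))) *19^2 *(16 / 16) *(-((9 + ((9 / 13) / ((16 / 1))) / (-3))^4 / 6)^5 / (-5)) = -362889753915192898399552456316142480017095563679246931186843981825781 / 9190236563317642915681198523695658241947493990400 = -39486443185113287214.56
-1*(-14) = 14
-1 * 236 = -236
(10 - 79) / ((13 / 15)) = -1035 / 13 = -79.62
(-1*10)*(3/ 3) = -10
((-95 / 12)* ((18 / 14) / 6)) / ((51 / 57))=-1805 / 952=-1.90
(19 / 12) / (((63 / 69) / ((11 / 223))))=4807 / 56196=0.09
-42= -42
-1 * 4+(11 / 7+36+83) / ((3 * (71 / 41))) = 28640 / 1491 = 19.21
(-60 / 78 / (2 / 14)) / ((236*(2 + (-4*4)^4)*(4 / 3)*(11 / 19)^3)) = -240065 / 178416631536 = -0.00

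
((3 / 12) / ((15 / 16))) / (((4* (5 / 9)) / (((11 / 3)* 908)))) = 9988 / 25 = 399.52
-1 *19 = -19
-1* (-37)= 37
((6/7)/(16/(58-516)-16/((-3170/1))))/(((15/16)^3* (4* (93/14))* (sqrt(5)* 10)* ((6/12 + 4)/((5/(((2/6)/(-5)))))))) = 9291904* sqrt(5)/21280725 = 0.98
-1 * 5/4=-5/4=-1.25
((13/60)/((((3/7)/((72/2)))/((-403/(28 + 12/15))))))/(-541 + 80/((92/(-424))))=120497/430416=0.28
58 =58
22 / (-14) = -11 / 7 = -1.57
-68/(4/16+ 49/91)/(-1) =3536/41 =86.24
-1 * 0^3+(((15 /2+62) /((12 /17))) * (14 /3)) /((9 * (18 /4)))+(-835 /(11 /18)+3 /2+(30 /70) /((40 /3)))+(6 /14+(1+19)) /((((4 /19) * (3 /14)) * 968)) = -552356353 /408240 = -1353.02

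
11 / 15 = 0.73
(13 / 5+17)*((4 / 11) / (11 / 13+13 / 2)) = 10192 / 10505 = 0.97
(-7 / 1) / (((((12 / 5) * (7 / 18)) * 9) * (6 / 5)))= -25 / 36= -0.69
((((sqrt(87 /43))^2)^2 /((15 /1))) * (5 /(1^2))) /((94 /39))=98397 /173806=0.57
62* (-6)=-372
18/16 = 9/8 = 1.12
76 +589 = 665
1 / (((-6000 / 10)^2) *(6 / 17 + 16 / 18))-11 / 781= -7598793 / 539600000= -0.01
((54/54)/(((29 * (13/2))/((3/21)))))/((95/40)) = 16/50141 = 0.00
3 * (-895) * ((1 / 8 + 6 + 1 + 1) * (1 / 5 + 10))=-1780155 / 8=-222519.38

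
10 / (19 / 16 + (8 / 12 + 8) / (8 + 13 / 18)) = 25120 / 5479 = 4.58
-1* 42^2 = -1764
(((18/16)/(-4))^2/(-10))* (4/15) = -27/12800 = -0.00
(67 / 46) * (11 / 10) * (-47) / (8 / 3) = -103917 / 3680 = -28.24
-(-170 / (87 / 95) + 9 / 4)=63817 / 348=183.38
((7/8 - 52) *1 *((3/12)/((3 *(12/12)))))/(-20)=409/1920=0.21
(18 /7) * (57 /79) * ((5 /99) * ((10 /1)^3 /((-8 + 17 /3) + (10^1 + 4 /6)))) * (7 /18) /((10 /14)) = 5320 /869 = 6.12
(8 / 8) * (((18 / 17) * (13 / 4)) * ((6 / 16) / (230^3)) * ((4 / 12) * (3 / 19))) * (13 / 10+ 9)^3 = 383547177 / 62879056000000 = 0.00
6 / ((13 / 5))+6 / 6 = 43 / 13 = 3.31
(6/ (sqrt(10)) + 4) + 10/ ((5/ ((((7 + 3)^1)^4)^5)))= 200000000000000000005.90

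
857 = 857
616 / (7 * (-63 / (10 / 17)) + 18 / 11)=-67760 / 82287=-0.82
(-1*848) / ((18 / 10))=-4240 / 9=-471.11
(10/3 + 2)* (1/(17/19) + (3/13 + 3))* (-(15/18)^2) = -96100/5967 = -16.11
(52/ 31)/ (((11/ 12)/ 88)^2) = 15459.10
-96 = -96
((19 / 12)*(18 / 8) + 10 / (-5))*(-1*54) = -675 / 8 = -84.38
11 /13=0.85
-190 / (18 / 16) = -168.89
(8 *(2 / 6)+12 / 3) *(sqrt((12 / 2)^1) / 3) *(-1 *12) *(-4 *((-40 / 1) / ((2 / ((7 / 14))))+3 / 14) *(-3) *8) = 175360 *sqrt(6) / 7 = 61363.22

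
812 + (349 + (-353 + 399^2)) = 160009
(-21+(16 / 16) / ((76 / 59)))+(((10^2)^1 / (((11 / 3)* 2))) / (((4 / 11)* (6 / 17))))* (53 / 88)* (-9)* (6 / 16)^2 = -43322359 / 428032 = -101.21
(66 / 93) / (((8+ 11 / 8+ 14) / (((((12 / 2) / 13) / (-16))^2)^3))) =729 / 41676445171712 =0.00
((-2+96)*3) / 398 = 0.71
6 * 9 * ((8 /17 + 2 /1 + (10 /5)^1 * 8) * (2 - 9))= -118692 /17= -6981.88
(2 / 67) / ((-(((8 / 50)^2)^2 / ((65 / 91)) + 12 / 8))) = -7812500 / 392818253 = -0.02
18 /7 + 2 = 32 /7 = 4.57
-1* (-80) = 80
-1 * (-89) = 89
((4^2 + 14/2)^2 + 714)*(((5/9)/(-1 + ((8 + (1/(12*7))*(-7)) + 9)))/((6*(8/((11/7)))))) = 68365/48132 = 1.42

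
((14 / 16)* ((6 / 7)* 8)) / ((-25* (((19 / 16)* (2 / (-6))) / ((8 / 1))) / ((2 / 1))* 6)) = 768 / 475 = 1.62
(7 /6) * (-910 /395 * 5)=-3185 /237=-13.44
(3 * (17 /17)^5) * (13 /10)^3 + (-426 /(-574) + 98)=30230617 /287000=105.33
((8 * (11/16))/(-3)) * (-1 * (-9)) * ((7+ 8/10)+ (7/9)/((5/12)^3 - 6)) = -12960981/102430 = -126.54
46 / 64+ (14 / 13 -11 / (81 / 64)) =-232357 / 33696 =-6.90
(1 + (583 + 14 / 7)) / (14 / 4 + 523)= 1172 / 1053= 1.11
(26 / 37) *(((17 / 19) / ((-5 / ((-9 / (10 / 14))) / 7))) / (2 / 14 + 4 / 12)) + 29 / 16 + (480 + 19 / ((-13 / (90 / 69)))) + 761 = 531460820029 / 420394000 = 1264.20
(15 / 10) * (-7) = -21 / 2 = -10.50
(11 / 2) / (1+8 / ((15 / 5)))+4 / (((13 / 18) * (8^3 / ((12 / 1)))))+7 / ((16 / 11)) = 335 / 52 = 6.44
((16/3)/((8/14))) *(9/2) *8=336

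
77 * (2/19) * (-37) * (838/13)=-4774924/247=-19331.68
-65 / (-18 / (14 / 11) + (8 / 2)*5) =-455 / 41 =-11.10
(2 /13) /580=1 /3770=0.00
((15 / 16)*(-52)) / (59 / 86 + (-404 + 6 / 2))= 8385 / 68854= 0.12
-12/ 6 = -2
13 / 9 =1.44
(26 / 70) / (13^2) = 0.00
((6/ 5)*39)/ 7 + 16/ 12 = 842/ 105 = 8.02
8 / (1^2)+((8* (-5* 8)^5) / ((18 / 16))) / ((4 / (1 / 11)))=-1638399208 / 99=-16549486.95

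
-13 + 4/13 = -165/13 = -12.69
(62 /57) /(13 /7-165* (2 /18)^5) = 1423737 /2427193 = 0.59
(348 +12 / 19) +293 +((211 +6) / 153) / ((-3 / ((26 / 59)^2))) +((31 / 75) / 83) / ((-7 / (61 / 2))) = 565751013887153 / 881894119050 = 641.52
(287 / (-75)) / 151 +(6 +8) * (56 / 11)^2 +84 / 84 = 363.82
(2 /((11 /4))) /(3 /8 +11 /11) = 64 /121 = 0.53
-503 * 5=-2515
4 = 4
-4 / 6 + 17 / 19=13 / 57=0.23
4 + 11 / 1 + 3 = 18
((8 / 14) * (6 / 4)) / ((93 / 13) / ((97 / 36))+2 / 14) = 7566 / 24697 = 0.31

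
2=2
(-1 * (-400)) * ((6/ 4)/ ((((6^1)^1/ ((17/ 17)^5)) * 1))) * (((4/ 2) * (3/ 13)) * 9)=5400/ 13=415.38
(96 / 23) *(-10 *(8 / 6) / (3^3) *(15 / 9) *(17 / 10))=-10880 / 1863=-5.84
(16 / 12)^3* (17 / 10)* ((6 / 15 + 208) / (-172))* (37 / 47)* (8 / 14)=-20973376 / 9549225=-2.20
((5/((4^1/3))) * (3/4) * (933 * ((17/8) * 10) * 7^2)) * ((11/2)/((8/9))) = 17311884975/1024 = 16906137.67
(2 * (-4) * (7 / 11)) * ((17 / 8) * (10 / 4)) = -595 / 22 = -27.05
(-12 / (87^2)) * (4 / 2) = -8 / 2523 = -0.00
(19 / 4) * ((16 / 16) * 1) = 19 / 4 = 4.75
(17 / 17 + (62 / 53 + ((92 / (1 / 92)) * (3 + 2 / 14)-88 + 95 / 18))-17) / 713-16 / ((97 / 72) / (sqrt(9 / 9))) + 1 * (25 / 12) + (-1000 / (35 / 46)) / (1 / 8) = -9686905880293 / 923714316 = -10486.91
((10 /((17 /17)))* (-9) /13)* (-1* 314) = 28260 /13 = 2173.85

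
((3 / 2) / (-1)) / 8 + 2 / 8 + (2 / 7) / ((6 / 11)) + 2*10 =6917 / 336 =20.59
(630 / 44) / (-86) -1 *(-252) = 476469 / 1892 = 251.83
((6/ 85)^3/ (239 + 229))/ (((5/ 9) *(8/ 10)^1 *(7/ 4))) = 54/ 55885375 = 0.00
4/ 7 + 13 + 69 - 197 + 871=5296/ 7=756.57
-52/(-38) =26/19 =1.37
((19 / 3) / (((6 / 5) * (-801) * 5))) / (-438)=19 / 6315084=0.00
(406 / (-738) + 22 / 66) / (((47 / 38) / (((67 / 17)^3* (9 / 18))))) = -457159760 / 85206159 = -5.37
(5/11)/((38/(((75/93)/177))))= 125/2293566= 0.00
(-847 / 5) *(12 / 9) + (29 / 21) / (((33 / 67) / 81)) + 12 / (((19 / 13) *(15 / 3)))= 63187 / 21945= 2.88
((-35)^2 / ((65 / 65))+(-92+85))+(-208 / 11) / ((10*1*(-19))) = 1218.10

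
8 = 8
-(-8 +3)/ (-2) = -5/ 2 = -2.50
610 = 610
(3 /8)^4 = 81 /4096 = 0.02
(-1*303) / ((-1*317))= 303 / 317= 0.96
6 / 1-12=-6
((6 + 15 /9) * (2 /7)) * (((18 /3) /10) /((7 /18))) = 3.38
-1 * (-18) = 18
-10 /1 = -10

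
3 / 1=3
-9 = -9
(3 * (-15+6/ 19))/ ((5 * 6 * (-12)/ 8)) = 93/ 95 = 0.98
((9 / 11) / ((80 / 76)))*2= 171 / 110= 1.55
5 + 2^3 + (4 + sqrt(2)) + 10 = sqrt(2) + 27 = 28.41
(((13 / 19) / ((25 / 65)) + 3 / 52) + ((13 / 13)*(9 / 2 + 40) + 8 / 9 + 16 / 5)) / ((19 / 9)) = 2241919 / 93860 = 23.89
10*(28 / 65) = 56 / 13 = 4.31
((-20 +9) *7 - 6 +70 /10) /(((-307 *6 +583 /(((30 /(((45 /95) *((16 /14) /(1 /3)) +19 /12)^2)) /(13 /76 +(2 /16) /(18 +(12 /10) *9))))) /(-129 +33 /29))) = -471353163864145920 /87646349324518667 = -5.38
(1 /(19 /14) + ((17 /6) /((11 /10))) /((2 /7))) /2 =4.88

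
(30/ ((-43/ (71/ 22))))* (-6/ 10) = 639/ 473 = 1.35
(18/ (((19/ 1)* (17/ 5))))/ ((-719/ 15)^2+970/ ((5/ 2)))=20250/ 195176303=0.00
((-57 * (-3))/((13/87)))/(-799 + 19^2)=-4959/1898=-2.61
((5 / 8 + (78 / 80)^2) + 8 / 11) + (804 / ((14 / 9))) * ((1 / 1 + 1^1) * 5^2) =3184123717 / 123200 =25845.16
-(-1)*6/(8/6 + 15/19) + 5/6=2657/726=3.66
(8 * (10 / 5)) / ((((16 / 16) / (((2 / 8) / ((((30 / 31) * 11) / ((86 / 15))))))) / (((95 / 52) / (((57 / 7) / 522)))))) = 541198 / 2145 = 252.31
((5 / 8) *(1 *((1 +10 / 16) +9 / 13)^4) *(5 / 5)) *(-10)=-84335064025 / 467943424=-180.22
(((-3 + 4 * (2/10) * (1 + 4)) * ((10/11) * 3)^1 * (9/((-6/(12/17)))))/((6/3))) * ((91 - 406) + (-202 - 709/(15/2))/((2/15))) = 685530/187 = 3665.94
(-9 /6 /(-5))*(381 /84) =381 /280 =1.36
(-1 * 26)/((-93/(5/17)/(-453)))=-19630/527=-37.25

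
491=491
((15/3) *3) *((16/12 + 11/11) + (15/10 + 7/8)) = 565/8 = 70.62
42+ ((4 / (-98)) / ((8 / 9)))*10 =4071 / 98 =41.54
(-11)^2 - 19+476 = 578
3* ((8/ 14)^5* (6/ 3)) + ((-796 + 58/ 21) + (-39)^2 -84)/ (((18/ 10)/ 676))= 241768.73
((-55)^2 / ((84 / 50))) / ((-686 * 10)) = -15125 / 57624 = -0.26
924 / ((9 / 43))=13244 / 3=4414.67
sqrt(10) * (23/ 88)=0.83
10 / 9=1.11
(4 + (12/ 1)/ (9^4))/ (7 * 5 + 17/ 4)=35008/ 343359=0.10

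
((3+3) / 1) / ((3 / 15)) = 30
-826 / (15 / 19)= -15694 / 15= -1046.27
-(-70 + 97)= -27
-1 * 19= -19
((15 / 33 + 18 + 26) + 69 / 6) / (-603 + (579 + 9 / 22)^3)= 595804 / 2071202735979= 0.00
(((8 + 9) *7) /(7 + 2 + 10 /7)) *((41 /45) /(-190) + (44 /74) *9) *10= 1408922039 /2309355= 610.09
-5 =-5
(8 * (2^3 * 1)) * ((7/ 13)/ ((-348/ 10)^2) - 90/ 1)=-566763920/ 98397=-5759.97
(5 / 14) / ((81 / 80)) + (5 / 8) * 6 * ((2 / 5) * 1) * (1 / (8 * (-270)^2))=960007 / 2721600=0.35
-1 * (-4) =4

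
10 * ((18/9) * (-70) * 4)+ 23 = -5577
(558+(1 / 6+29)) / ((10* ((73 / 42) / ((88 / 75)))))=1085084 / 27375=39.64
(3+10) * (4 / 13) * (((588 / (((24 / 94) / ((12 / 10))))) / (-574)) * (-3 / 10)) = 5922 / 1025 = 5.78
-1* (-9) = 9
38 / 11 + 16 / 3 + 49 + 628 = 22631 / 33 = 685.79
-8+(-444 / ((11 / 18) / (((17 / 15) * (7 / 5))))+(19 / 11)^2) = -3502351 / 3025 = -1157.80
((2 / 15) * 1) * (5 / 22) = 1 / 33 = 0.03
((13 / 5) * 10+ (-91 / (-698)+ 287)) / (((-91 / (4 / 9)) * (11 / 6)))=-291420 / 349349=-0.83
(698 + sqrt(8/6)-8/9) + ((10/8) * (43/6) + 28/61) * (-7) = 632.34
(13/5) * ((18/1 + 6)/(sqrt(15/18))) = 312 * sqrt(30)/25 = 68.36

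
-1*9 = -9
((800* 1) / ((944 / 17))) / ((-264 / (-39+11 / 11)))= 8075 / 3894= 2.07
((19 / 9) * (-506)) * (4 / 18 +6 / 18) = -48070 / 81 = -593.46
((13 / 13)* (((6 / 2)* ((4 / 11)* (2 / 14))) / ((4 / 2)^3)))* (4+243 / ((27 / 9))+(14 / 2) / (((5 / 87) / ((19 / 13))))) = 25644 / 5005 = 5.12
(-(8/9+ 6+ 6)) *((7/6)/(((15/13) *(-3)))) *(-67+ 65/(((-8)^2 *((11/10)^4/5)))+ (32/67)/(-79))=-51976010987173/188312395590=-276.01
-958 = -958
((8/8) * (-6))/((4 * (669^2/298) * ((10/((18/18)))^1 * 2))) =-149/2983740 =-0.00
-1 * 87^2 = -7569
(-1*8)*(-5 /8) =5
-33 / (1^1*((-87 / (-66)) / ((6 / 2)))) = -75.10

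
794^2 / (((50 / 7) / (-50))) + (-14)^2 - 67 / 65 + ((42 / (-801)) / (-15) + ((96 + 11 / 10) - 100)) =-459511104227 / 104130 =-4412859.93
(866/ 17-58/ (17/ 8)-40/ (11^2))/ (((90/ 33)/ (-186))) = -1590.18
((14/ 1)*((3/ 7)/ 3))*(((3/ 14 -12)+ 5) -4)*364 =-7852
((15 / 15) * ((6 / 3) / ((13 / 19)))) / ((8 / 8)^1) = 2.92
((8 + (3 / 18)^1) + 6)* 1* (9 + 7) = 680 / 3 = 226.67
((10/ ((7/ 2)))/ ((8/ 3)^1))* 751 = 11265/ 14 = 804.64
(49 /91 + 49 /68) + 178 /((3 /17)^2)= 45484745 /7956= 5717.04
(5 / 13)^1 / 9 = 5 / 117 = 0.04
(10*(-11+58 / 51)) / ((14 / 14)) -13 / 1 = -5693 / 51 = -111.63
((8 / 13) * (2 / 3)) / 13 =16 / 507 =0.03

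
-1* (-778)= 778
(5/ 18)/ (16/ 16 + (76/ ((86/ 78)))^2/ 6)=1849/ 5277834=0.00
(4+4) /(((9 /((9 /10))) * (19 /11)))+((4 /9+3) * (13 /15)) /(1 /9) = 7789 /285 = 27.33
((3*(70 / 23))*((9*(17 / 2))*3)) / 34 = 2835 / 46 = 61.63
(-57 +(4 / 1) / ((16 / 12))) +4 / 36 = -53.89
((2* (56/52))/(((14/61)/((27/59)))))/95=3294/72865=0.05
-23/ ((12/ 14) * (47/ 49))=-7889/ 282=-27.98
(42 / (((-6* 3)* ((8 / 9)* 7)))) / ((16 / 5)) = -0.12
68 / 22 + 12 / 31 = 1186 / 341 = 3.48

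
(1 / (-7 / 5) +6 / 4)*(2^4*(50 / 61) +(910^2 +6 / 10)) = 2778321513 / 4270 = 650660.78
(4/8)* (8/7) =4/7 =0.57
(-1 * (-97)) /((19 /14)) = 1358 /19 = 71.47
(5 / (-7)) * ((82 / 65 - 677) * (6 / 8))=131769 / 364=362.00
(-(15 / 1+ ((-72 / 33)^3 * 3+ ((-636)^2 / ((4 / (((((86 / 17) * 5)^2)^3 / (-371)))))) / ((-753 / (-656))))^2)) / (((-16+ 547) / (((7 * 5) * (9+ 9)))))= -123225187708838453533929943336459544849900430925110 / 26855958807558894473812417373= -4588374170210427094300.68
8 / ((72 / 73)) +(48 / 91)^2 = 625249 / 74529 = 8.39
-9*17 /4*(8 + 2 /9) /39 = -629 /78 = -8.06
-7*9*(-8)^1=504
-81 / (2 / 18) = -729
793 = 793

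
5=5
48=48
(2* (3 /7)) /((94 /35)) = 15 /47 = 0.32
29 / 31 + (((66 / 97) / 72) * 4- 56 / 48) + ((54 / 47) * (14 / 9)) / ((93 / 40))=162619 / 282658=0.58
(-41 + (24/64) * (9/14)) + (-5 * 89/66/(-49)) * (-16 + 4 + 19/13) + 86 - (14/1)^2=-51193375/336336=-152.21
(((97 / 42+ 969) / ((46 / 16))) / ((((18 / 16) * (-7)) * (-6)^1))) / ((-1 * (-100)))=32636 / 456435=0.07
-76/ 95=-4/ 5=-0.80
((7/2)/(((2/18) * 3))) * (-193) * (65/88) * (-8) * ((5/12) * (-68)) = -7464275/22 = -339285.23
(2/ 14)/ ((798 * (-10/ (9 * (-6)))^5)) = 0.82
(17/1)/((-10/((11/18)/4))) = -187/720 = -0.26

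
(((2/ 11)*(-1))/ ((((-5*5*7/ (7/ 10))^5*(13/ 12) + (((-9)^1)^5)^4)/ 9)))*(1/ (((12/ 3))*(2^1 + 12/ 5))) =-135/ 17652928710417848119052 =-0.00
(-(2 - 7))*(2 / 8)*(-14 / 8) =-35 / 16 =-2.19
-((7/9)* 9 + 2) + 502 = 493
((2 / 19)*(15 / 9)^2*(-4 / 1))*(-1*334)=390.64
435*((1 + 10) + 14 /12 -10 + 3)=4495 /2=2247.50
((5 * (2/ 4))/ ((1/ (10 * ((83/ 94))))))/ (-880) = -415/ 16544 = -0.03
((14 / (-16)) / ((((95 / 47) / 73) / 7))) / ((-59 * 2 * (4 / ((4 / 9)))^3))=0.00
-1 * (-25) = 25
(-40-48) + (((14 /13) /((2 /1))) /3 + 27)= -2372 /39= -60.82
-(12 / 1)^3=-1728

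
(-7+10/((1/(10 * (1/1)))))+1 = 94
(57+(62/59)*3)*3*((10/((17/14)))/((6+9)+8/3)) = 4471740/53159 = 84.12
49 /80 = 0.61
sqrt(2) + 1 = 2.41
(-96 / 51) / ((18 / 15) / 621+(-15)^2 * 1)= -0.01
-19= -19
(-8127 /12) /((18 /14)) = -526.75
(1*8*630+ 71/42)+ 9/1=212129/42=5050.69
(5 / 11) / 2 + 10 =225 / 22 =10.23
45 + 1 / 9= 406 / 9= 45.11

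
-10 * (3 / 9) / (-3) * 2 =20 / 9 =2.22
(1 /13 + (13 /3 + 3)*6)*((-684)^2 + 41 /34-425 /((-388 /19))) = 20622623.40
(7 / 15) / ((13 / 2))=14 / 195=0.07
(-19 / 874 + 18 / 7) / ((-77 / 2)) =-821 / 12397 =-0.07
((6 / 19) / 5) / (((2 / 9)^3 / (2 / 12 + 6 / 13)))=35721 / 9880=3.62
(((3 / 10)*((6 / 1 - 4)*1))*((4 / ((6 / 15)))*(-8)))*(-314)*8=120576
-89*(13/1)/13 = -89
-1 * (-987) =987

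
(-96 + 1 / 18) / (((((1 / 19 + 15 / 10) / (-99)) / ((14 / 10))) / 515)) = 260239903 / 59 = 4410845.81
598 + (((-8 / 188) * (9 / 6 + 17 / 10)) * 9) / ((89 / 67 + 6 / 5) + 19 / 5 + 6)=58029242 / 97055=597.90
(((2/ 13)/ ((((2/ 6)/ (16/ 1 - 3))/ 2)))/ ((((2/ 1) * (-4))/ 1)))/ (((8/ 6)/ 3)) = -27/ 8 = -3.38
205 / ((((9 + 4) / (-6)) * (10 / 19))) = -2337 / 13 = -179.77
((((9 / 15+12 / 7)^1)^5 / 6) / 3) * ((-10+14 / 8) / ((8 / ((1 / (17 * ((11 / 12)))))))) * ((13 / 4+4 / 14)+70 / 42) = -1.27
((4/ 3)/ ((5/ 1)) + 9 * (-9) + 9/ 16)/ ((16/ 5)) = -19241/ 768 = -25.05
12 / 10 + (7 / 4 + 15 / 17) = 1303 / 340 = 3.83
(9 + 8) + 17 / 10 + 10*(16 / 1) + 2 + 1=1817 / 10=181.70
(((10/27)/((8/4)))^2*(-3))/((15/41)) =-0.28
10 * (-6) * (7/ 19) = -420/ 19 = -22.11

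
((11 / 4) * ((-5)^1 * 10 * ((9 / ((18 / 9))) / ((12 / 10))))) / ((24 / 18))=-12375 / 32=-386.72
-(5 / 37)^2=-25 / 1369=-0.02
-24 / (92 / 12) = -72 / 23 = -3.13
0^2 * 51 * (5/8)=0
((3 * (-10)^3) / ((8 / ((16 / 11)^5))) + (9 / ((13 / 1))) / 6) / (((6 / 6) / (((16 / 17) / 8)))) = -10223132847 / 35592271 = -287.23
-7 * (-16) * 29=3248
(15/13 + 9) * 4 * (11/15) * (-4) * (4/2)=-15488/65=-238.28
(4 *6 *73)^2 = 3069504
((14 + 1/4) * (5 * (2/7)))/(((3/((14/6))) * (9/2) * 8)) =95/216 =0.44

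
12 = 12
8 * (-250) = -2000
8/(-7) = -8/7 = -1.14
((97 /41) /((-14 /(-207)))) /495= 2231 /31570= 0.07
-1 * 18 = -18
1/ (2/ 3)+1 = 5/ 2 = 2.50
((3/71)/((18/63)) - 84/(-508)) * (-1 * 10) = -28245/9017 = -3.13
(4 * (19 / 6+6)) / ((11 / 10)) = 100 / 3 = 33.33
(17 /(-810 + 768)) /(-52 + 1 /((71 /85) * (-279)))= 112251 /14422142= 0.01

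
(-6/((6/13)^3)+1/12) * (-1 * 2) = 1097/9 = 121.89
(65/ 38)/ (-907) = -65/ 34466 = -0.00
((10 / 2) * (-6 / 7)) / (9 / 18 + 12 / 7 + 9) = -60 / 157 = -0.38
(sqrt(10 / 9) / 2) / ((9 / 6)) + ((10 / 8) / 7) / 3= 5 / 84 + sqrt(10) / 9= 0.41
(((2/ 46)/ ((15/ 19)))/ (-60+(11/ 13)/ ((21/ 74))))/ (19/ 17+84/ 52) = -382109/ 1081214360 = -0.00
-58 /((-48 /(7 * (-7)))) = -1421 /24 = -59.21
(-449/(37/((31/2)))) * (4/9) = -27838/333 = -83.60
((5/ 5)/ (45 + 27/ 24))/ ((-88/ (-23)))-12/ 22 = -2191/ 4059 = -0.54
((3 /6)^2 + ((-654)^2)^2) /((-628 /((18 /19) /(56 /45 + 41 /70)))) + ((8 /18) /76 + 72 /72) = -18670955952994427 /123818364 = -150793108.15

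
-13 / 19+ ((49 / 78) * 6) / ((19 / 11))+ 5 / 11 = 5305 / 2717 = 1.95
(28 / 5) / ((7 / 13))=52 / 5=10.40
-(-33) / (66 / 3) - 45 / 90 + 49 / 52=101 / 52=1.94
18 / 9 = 2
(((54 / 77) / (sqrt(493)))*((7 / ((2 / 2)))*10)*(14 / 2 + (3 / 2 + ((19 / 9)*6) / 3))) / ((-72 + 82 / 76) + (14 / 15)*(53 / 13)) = -50906700*sqrt(493) / 2697015167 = -0.42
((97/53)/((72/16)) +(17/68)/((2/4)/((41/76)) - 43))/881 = 439681/966545100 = 0.00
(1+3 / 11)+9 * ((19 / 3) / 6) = 237 / 22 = 10.77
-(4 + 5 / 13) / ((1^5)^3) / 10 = -57 / 130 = -0.44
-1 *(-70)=70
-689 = -689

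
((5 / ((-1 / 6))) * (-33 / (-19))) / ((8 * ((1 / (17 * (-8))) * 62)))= 14.29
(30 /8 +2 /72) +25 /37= 1483 /333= 4.45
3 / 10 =0.30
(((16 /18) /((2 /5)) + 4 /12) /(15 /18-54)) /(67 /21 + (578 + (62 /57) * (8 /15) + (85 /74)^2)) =-502532520 /6096124961443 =-0.00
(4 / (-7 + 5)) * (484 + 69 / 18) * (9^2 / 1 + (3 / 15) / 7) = -8300972 / 105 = -79056.88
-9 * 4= -36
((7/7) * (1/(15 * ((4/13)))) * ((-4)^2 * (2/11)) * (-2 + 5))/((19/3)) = 0.30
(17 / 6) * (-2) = -17 / 3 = -5.67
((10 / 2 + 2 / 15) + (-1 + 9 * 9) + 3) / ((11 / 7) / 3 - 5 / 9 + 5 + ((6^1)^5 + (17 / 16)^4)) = 1819410432 / 160655372795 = 0.01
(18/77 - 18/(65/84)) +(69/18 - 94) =-113.19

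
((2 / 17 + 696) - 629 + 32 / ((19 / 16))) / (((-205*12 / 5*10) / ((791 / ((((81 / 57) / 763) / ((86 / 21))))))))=-112642450711 / 3387420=-33253.17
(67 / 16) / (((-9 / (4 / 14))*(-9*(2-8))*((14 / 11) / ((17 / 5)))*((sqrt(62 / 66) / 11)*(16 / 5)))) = -137819*sqrt(1023) / 188987904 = -0.02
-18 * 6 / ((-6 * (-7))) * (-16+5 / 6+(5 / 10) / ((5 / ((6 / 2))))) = 1338 / 35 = 38.23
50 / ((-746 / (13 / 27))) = -0.03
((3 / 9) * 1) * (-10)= -10 / 3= -3.33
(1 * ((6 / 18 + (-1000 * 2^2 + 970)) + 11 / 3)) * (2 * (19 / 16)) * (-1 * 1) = 28747 / 4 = 7186.75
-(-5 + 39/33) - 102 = -1080/11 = -98.18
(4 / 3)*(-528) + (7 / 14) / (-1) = -1409 / 2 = -704.50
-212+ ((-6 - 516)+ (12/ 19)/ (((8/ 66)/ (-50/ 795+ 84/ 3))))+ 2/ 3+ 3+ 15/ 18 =-1176041/ 2014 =-583.93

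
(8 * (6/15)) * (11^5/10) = 1288408/25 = 51536.32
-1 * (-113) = 113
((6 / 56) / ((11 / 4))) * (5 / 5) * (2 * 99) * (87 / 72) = 261 / 28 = 9.32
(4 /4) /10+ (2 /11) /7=97 /770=0.13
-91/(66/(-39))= 1183/22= 53.77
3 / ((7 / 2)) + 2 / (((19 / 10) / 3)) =534 / 133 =4.02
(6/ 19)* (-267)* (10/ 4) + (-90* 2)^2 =611595/ 19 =32189.21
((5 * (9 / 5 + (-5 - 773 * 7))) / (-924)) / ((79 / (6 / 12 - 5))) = -7383 / 4424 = -1.67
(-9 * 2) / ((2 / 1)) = -9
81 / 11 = 7.36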